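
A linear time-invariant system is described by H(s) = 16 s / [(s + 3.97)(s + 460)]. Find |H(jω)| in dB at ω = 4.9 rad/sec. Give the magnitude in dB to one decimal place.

-31.4 dB

|j4.9| = 4.9
|j4.9 + 3.97| = √(4.9² + 3.97²) = 6.306
|j4.9 + 460| = √(4.9² + 460²) = 460
|H(j4.9)| = 16 × 4.9 / (6.306 × 460) = 0.027024
20 log₁₀(0.027024) = -31.36 dB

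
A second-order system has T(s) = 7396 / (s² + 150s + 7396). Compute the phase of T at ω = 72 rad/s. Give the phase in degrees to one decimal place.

∠[(j72)² + 150(j72) + 7396] = ∠[2212 + j10800] = 78.43°
∠T(j72) = −78.43° = -78.43°

-78.4°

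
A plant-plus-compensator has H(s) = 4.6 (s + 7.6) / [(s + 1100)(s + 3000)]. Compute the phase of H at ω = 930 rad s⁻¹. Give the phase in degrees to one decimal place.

32.1°

∠(j930 + 7.6) = arctan(930/7.6) = 89.53°
∠(j930 + 1100) = arctan(930/1100) = 40.21°
∠(j930 + 3000) = arctan(930/3000) = 17.22°
∠H(j930) = 89.53° − (40.21° + 17.22°) = 32.10°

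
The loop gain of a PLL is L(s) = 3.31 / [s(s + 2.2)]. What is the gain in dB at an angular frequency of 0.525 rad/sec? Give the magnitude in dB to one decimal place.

|j0.525 + 2.2| = √(0.525² + 2.2²) = 2.262
|j0.525| = 0.525
|L(j0.525)| = 3.31 / (2.262 × 0.525) = 2.7875
20 log₁₀(2.7875) = 8.90 dB

8.9 dB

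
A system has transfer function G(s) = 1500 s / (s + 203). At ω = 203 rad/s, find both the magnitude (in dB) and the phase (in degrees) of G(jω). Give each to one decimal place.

|j203| = 203
|j203 + 203| = √(203² + 203²) = 287.1
|G(j203)| = 1500 × 203 / 287.1 = 1060.7
20 log₁₀(1060.7) = 60.51 dB
∠(j203) = 90.00°
∠(j203 + 203) = arctan(203/203) = 45.00°
∠G(j203) = 90.00° − 45.00° = 45.00°

|G| = 60.5 dB, ∠G = 45.0°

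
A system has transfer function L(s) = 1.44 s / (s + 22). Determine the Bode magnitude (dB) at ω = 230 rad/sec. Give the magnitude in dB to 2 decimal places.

|j230| = 230
|j230 + 22| = √(230² + 22²) = 231
|L(j230)| = 1.44 × 230 / 231 = 1.4335
20 log₁₀(1.4335) = 3.128 dB

3.13 dB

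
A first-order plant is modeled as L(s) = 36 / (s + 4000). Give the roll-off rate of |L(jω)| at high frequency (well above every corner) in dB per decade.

With 0 zeros and 1 pole, the high-frequency asymptotic slope is 20 × (0 − 1) = -20 dB/decade.

-20 dB/decade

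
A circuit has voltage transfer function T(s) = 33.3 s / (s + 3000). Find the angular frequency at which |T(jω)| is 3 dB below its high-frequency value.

3000 rad/sec

For a single-pole high-pass, the −3 dB point is at the pole: ω = 3000 rad/sec.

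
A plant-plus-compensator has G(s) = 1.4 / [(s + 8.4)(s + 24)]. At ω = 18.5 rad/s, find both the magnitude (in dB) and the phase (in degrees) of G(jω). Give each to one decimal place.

|j18.5 + 8.4| = √(18.5² + 8.4²) = 20.32
|j18.5 + 24| = √(18.5² + 24²) = 30.3
|G(j18.5)| = 1.4 / (20.32 × 30.3) = 0.0022739
20 log₁₀(0.0022739) = -52.86 dB
∠(j18.5 + 8.4) = arctan(18.5/8.4) = 65.58°
∠(j18.5 + 24) = arctan(18.5/24) = 37.63°
∠G(j18.5) = − (65.58° + 37.63°) = -103.21°

|G| = -52.9 dB, ∠G = -103.2°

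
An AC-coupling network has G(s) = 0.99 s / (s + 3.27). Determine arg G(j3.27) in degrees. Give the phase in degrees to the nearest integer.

∠(j3.27) = 90.00°
∠(j3.27 + 3.27) = arctan(3.27/3.27) = 45.00°
∠G(j3.27) = 90.00° − 45.00° = 45.00°

45°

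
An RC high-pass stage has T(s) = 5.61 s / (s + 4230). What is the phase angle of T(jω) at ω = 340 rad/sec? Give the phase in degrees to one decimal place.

∠(j340) = 90.00°
∠(j340 + 4230) = arctan(340/4230) = 4.60°
∠T(j340) = 90.00° − 4.60° = 85.40°

85.4°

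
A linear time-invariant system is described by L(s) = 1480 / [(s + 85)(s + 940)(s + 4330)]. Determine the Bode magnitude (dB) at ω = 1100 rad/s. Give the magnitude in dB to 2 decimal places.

|j1100 + 85| = √(1100² + 85²) = 1103
|j1100 + 940| = √(1100² + 940²) = 1447
|j1100 + 4330| = √(1100² + 4330²) = 4468
|L(j1100)| = 1480 / (1103 × 1447 × 4468) = 2.0752e-07
20 log₁₀(2.0752e-07) = -133.659 dB

-133.66 dB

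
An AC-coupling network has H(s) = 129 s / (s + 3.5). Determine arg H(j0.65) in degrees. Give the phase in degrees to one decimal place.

79.5°

∠(j0.65) = 90.00°
∠(j0.65 + 3.5) = arctan(0.65/3.5) = 10.52°
∠H(j0.65) = 90.00° − 10.52° = 79.48°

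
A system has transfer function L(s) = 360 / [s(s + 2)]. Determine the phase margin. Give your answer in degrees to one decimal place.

Gain crossover: |L(jω)| = 1 at ω ≈ 18.9 rad/sec.
∠L(j18.9) = −90° − arctan(18.9/2) ≈ -173.97°
PM = 180° + (-173.97°) = 6.03°

6.0°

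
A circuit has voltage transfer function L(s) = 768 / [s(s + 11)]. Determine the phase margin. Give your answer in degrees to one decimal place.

Gain crossover: |L(jω)| = 1 at ω ≈ 26.6 rad/sec.
∠L(j26.6) = −90° − arctan(26.6/11) ≈ -157.57°
PM = 180° + (-157.57°) = 22.43°

22.4°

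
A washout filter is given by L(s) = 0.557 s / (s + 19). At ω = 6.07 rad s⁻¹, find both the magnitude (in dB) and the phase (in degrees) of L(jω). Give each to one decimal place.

|L| = -15.4 dB, ∠L = 72.3 deg

|j6.07| = 6.07
|j6.07 + 19| = √(6.07² + 19²) = 19.95
|L(j6.07)| = 0.557 × 6.07 / 19.95 = 0.16951
20 log₁₀(0.16951) = -15.42 dB
∠(j6.07) = 90.00°
∠(j6.07 + 19) = arctan(6.07/19) = 17.72°
∠L(j6.07) = 90.00° − 17.72° = 72.28°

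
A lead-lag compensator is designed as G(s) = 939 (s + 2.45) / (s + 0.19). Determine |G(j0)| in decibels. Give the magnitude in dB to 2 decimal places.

81.66 dB

G(0) = 939 × 2.45 / 0.19 = 12108
20 log₁₀(12108) = 81.662 dB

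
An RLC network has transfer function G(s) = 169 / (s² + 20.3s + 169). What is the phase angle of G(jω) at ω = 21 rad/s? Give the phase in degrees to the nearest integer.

-123°

∠[(j21)² + 20.3(j21) + 169] = ∠[-272 + j426.3] = 122.54°
∠G(j21) = −122.54° = -122.54°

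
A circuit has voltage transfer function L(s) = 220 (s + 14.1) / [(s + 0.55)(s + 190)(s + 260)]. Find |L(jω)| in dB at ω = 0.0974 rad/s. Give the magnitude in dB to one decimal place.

|j0.0974 + 14.1| = √(0.0974² + 14.1²) = 14.1
|j0.0974 + 0.55| = √(0.0974² + 0.55²) = 0.5586
|j0.0974 + 190| = √(0.0974² + 190²) = 190
|j0.0974 + 260| = √(0.0974² + 260²) = 260
|L(j0.0974)| = 220 × 14.1 / (0.5586 × 190 × 260) = 0.11242
20 log₁₀(0.11242) = -18.98 dB

-19.0 dB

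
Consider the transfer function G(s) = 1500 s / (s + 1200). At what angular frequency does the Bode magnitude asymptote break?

1200 rad/s

The single real pole at s = −1200 gives a corner at ω = 1200 rad/s.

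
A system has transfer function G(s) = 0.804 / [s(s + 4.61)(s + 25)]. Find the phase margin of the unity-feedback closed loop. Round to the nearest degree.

Gain crossover: |G(jω)| = 1 at ω ≈ 0.00698 rad/s.
∠G(j0.00698) = −90° − arctan(0.00698/4.61) − arctan(0.00698/25) ≈ -90.10°
PM = 180° + (-90.10°) = 89.90°

90°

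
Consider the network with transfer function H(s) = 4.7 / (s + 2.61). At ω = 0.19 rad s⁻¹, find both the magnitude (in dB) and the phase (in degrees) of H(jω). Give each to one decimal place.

|H| = 5.1 dB, ∠H = -4.2°

|j0.19 + 2.61| = √(0.19² + 2.61²) = 2.617
|H(j0.19)| = 4.7 / 2.617 = 1.796
20 log₁₀(1.796) = 5.09 dB
∠(j0.19 + 2.61) = arctan(0.19/2.61) = 4.16°
∠H(j0.19) = −4.16° = -4.16°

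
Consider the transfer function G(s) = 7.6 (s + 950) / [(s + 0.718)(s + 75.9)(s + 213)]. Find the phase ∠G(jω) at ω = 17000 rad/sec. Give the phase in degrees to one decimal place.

∠(j17000 + 950) = arctan(17000/950) = 86.80°
∠(j17000 + 0.718) = arctan(17000/0.718) = 90.00°
∠(j17000 + 75.9) = arctan(17000/75.9) = 89.74°
∠(j17000 + 213) = arctan(17000/213) = 89.28°
∠G(j17000) = 86.80° − (90.00° + 89.74° + 89.28°) = -182.22°

-182.2°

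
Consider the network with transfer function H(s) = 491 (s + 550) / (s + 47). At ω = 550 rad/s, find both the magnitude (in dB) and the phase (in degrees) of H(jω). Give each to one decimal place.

|j550 + 550| = √(550² + 550²) = 777.8
|j550 + 47| = √(550² + 47²) = 552
|H(j550)| = 491 × 777.8 / 552 = 691.86
20 log₁₀(691.86) = 56.80 dB
∠(j550 + 550) = arctan(550/550) = 45.00°
∠(j550 + 47) = arctan(550/47) = 85.12°
∠H(j550) = 45.00° − 85.12° = -40.12°

|H| = 56.8 dB, ∠H = -40.1°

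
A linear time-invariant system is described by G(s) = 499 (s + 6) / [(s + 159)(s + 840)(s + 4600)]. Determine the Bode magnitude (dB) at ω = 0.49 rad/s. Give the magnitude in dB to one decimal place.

|j0.49 + 6| = √(0.49² + 6²) = 6.02
|j0.49 + 159| = √(0.49² + 159²) = 159
|j0.49 + 840| = √(0.49² + 840²) = 840
|j0.49 + 4600| = √(0.49² + 4600²) = 4600
|G(j0.49)| = 499 × 6.02 / (159 × 840 × 4600) = 4.8894e-06
20 log₁₀(4.8894e-06) = -106.21 dB

-106.2 dB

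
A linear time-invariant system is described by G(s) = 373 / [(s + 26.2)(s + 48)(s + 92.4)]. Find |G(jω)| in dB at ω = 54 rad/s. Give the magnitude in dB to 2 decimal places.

-61.90 dB

|j54 + 26.2| = √(54² + 26.2²) = 60.02
|j54 + 48| = √(54² + 48²) = 72.25
|j54 + 92.4| = √(54² + 92.4²) = 107
|G(j54)| = 373 / (60.02 × 72.25 × 107) = 0.00080371
20 log₁₀(0.00080371) = -61.898 dB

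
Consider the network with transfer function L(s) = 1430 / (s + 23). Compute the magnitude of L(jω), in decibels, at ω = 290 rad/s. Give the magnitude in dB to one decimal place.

|j290 + 23| = √(290² + 23²) = 290.9
|L(j290)| = 1430 / 290.9 = 4.9156
20 log₁₀(4.9156) = 13.83 dB

13.8 dB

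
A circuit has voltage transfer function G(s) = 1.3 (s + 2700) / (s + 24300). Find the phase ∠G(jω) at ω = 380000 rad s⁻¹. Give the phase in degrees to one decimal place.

∠(j380000 + 2700) = arctan(380000/2700) = 89.59°
∠(j380000 + 24300) = arctan(380000/24300) = 86.34°
∠G(j380000) = 89.59° − 86.34° = 3.25°

3.3°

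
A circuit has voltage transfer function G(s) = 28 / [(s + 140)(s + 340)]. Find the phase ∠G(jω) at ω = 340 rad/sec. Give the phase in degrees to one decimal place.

-112.6°

∠(j340 + 140) = arctan(340/140) = 67.62°
∠(j340 + 340) = arctan(340/340) = 45.00°
∠G(j340) = − (67.62° + 45.00°) = -112.62°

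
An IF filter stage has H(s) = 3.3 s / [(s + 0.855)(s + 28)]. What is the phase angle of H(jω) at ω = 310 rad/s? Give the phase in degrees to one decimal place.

-84.7 deg

∠(j310) = 90.00°
∠(j310 + 0.855) = arctan(310/0.855) = 89.84°
∠(j310 + 28) = arctan(310/28) = 84.84°
∠H(j310) = 90.00° − (89.84° + 84.84°) = -84.68°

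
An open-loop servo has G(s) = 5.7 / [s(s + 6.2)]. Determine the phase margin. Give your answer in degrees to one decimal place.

81.7°

Gain crossover: |G(jω)| = 1 at ω ≈ 0.91 rad/s.
∠G(j0.91) = −90° − arctan(0.91/6.2) ≈ -98.35°
PM = 180° + (-98.35°) = 81.65°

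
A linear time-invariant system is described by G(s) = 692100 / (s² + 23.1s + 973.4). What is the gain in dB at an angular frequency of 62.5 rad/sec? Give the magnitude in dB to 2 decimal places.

|(j62.5)² + 23.1(j62.5) + 973.4| = |-2932.8 + j1443.8| = 3269
|G(j62.5)| = 692100 / 3269 = 211.72
20 log₁₀(211.72) = 46.515 dB

46.52 dB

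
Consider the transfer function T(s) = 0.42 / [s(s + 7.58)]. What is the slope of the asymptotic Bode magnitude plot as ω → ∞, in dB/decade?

-40 dB/decade

With 0 zeros and 2 poles, the high-frequency asymptotic slope is 20 × (0 − 2) = -40 dB/decade.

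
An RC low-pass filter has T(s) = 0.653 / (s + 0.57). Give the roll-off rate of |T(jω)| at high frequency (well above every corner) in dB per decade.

-20 dB/decade

With 0 zeros and 1 pole, the high-frequency asymptotic slope is 20 × (0 − 1) = -20 dB/decade.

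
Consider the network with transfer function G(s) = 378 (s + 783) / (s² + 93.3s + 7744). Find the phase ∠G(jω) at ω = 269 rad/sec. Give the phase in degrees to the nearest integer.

-140°

∠(j269 + 783) = arctan(269/783) = 18.96°
∠[(j269)² + 93.3(j269) + 7744] = ∠[-64617 + j25098] = 158.77°
∠G(j269) = 18.96° − 158.77° = -139.81°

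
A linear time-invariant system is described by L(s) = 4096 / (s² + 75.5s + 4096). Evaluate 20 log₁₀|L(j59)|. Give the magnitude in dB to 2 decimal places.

-0.81 dB

|(j59)² + 75.5(j59) + 4096| = |615 + j4454.5| = 4497
|L(j59)| = 4096 / 4497 = 0.91088
20 log₁₀(0.91088) = -0.811 dB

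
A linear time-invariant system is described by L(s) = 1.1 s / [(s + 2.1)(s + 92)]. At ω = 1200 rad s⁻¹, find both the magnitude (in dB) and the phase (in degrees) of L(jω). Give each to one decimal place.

|L| = -60.8 dB, ∠L = -85.5°

|j1200| = 1200
|j1200 + 2.1| = √(1200² + 2.1²) = 1200
|j1200 + 92| = √(1200² + 92²) = 1204
|L(j1200)| = 1.1 × 1200 / (1200 × 1204) = 0.00091398
20 log₁₀(0.00091398) = -60.78 dB
∠(j1200) = 90.00°
∠(j1200 + 2.1) = arctan(1200/2.1) = 89.90°
∠(j1200 + 92) = arctan(1200/92) = 85.62°
∠L(j1200) = 90.00° − (89.90° + 85.62°) = -85.52°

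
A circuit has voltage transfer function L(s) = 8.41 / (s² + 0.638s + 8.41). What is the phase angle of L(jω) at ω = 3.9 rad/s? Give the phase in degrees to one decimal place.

∠[(j3.9)² + 0.638(j3.9) + 8.41] = ∠[-6.8 + j2.4882] = 159.90°
∠L(j3.9) = −159.90° = -159.90°

-159.9 deg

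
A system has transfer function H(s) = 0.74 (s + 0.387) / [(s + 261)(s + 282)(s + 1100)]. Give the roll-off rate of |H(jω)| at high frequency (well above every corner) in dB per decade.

-40 dB/decade

With 1 zero and 3 poles, the high-frequency asymptotic slope is 20 × (1 − 3) = -40 dB/decade.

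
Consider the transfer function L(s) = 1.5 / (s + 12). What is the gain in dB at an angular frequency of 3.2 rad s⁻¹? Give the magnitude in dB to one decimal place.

-18.4 dB

|j3.2 + 12| = √(3.2² + 12²) = 12.42
|L(j3.2)| = 1.5 / 12.42 = 0.12078
20 log₁₀(0.12078) = -18.36 dB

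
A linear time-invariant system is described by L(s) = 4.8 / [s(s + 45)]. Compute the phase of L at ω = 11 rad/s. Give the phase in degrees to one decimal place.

-103.7 deg

∠(j11 + 45) = arctan(11/45) = 13.74°
∠(j11) = 90.00°
∠L(j11) = − (13.74° + 90.00°) = -103.74°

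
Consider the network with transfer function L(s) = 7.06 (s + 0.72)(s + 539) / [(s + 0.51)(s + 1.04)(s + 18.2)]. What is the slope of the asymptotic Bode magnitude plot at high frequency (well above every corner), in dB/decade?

With 2 zeros and 3 poles, the high-frequency asymptotic slope is 20 × (2 − 3) = -20 dB/decade.

-20 dB/decade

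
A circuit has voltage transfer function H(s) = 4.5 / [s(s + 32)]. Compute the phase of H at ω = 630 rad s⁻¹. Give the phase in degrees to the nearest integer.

∠(j630 + 32) = arctan(630/32) = 87.09°
∠(j630) = 90.00°
∠H(j630) = − (87.09° + 90.00°) = -177.09°

-177°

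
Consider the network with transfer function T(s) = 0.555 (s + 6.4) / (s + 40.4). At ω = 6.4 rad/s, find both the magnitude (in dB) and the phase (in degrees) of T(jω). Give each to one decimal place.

|T| = -18.2 dB, ∠T = 36.0°

|j6.4 + 6.4| = √(6.4² + 6.4²) = 9.051
|j6.4 + 40.4| = √(6.4² + 40.4²) = 40.9
|T(j6.4)| = 0.555 × 9.051 / 40.9 = 0.12281
20 log₁₀(0.12281) = -18.22 dB
∠(j6.4 + 6.4) = arctan(6.4/6.4) = 45.00°
∠(j6.4 + 40.4) = arctan(6.4/40.4) = 9.00°
∠T(j6.4) = 45.00° − 9.00° = 36.00°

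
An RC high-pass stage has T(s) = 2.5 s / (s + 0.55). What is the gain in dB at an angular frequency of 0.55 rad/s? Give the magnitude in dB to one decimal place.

|j0.55| = 0.55
|j0.55 + 0.55| = √(0.55² + 0.55²) = 0.7778
|T(j0.55)| = 2.5 × 0.55 / 0.7778 = 1.7678
20 log₁₀(1.7678) = 4.95 dB

4.9 dB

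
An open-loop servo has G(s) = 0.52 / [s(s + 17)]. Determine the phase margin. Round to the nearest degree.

90°

Gain crossover: |G(jω)| = 1 at ω ≈ 0.0306 rad s⁻¹.
∠G(j0.0306) = −90° − arctan(0.0306/17) ≈ -90.10°
PM = 180° + (-90.10°) = 89.90°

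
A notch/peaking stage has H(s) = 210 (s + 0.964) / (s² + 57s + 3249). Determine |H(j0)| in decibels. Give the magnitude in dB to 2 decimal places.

-24.11 dB

H(0) = 210 × 0.964 / 3249 = 0.062308
20 log₁₀(0.062308) = -24.109 dB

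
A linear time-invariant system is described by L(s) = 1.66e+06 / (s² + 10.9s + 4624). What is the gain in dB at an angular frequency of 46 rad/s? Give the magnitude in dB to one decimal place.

|(j46)² + 10.9(j46) + 4624| = |2508 + j501.4| = 2558
|L(j46)| = 1.66e+06 / 2558 = 649.04
20 log₁₀(649.04) = 56.25 dB

56.2 dB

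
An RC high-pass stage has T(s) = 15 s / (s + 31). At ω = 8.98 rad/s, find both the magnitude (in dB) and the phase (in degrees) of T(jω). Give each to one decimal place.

|T| = 12.4 dB, ∠T = 73.8°

|j8.98| = 8.98
|j8.98 + 31| = √(8.98² + 31²) = 32.27
|T(j8.98)| = 15 × 8.98 / 32.27 = 4.1736
20 log₁₀(4.1736) = 12.41 dB
∠(j8.98) = 90.00°
∠(j8.98 + 31) = arctan(8.98/31) = 16.16°
∠T(j8.98) = 90.00° − 16.16° = 73.84°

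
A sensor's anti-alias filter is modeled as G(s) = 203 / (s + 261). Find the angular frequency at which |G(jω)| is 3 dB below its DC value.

For a single-pole low-pass, the −3 dB point is at the pole: ω = 261 rad/sec.

261 rad/sec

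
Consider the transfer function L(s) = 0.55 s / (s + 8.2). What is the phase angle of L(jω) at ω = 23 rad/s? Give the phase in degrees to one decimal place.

19.6°

∠(j23) = 90.00°
∠(j23 + 8.2) = arctan(23/8.2) = 70.38°
∠L(j23) = 90.00° − 70.38° = 19.62°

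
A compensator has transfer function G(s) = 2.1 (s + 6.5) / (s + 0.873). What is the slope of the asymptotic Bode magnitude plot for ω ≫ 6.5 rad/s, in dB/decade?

With 1 zero and 1 pole, the high-frequency asymptotic slope is 20 × (1 − 1) = 0 dB/decade.

0 dB/decade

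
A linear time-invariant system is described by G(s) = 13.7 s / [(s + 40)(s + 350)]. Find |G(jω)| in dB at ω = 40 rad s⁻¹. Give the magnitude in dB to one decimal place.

-31.2 dB

|j40| = 40
|j40 + 40| = √(40² + 40²) = 56.57
|j40 + 350| = √(40² + 350²) = 352.3
|G(j40)| = 13.7 × 40 / (56.57 × 352.3) = 0.027499
20 log₁₀(0.027499) = -31.21 dB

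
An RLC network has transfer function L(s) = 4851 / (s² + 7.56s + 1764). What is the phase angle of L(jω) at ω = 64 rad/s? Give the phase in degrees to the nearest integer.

∠[(j64)² + 7.56(j64) + 1764] = ∠[-2332 + j483.84] = 168.28°
∠L(j64) = −168.28° = -168.28°

-168°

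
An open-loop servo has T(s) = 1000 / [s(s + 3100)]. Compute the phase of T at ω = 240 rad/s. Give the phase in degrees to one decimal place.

-94.4°

∠(j240 + 3100) = arctan(240/3100) = 4.43°
∠(j240) = 90.00°
∠T(j240) = − (4.43° + 90.00°) = -94.43°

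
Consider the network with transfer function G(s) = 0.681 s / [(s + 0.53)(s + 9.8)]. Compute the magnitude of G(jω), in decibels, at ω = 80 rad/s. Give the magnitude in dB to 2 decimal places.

|j80| = 80
|j80 + 0.53| = √(80² + 0.53²) = 80
|j80 + 9.8| = √(80² + 9.8²) = 80.6
|G(j80)| = 0.681 × 80 / (80 × 80.6) = 0.0084492
20 log₁₀(0.0084492) = -41.464 dB

-41.46 dB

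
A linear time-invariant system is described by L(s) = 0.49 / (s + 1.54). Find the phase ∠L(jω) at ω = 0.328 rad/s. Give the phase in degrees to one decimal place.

-12.0°

∠(j0.328 + 1.54) = arctan(0.328/1.54) = 12.02°
∠L(j0.328) = −12.02° = -12.02°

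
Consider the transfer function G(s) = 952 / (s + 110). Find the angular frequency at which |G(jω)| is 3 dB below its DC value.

110 rad s⁻¹

For a single-pole low-pass, the −3 dB point is at the pole: ω = 110 rad s⁻¹.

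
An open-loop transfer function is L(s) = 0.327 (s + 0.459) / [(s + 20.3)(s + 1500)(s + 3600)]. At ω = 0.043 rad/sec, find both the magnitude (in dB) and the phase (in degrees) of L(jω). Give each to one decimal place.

|L| = -177.2 dB, ∠L = 5.2°

|j0.043 + 0.459| = √(0.043² + 0.459²) = 0.461
|j0.043 + 20.3| = √(0.043² + 20.3²) = 20.3
|j0.043 + 1500| = √(0.043² + 1500²) = 1500
|j0.043 + 3600| = √(0.043² + 3600²) = 3600
|L(j0.043)| = 0.327 × 0.461 / (20.3 × 1500 × 3600) = 1.3752e-09
20 log₁₀(1.3752e-09) = -177.23 dB
∠(j0.043 + 0.459) = arctan(0.043/0.459) = 5.35°
∠(j0.043 + 20.3) = arctan(0.043/20.3) = 0.12°
∠(j0.043 + 1500) = arctan(0.043/1500) = 0.00°
∠(j0.043 + 3600) = arctan(0.043/3600) = 0.00°
∠L(j0.043) = 5.35° − (0.12° + 0.00° + 0.00°) = 5.23°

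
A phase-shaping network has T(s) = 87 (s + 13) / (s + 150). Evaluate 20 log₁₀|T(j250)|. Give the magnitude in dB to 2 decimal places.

37.47 dB

|j250 + 13| = √(250² + 13²) = 250.3
|j250 + 150| = √(250² + 150²) = 291.5
|T(j250)| = 87 × 250.3 / 291.5 = 74.703
20 log₁₀(74.703) = 37.467 dB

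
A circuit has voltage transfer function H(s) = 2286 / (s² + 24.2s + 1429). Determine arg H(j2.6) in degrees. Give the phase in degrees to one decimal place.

∠[(j2.6)² + 24.2(j2.6) + 1429] = ∠[1422.2 + j62.92] = 2.53°
∠H(j2.6) = −2.53° = -2.53°

-2.5°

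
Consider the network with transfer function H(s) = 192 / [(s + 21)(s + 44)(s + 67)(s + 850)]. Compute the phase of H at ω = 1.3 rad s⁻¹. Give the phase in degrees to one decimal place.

∠(j1.3 + 21) = arctan(1.3/21) = 3.54°
∠(j1.3 + 44) = arctan(1.3/44) = 1.69°
∠(j1.3 + 67) = arctan(1.3/67) = 1.11°
∠(j1.3 + 850) = arctan(1.3/850) = 0.09°
∠H(j1.3) = − (3.54° + 1.69° + 1.11° + 0.09°) = -6.43°

-6.4°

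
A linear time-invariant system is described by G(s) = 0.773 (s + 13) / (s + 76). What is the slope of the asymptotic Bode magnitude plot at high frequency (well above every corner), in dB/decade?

With 1 zero and 1 pole, the high-frequency asymptotic slope is 20 × (1 − 1) = 0 dB/decade.

0 dB/decade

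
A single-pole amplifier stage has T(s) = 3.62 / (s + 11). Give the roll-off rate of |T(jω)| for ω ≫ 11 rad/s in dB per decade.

-20 dB/decade

With 0 zeros and 1 pole, the high-frequency asymptotic slope is 20 × (0 − 1) = -20 dB/decade.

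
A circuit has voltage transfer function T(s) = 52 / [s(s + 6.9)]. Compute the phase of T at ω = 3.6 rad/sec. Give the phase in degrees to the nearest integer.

-118°

∠(j3.6 + 6.9) = arctan(3.6/6.9) = 27.55°
∠(j3.6) = 90.00°
∠T(j3.6) = − (27.55° + 90.00°) = -117.55°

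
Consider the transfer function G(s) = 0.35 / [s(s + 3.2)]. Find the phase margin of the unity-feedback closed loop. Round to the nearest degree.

Gain crossover: |G(jω)| = 1 at ω ≈ 0.109 rad/s.
∠G(j0.109) = −90° − arctan(0.109/3.2) ≈ -91.96°
PM = 180° + (-91.96°) = 88.04°

88°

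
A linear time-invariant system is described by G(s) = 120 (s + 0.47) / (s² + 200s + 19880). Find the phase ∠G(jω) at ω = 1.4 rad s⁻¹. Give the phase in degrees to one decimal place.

∠(j1.4 + 0.47) = arctan(1.4/0.47) = 71.44°
∠[(j1.4)² + 200(j1.4) + 19880] = ∠[19878 + j280] = 0.81°
∠G(j1.4) = 71.44° − 0.81° = 70.64°

70.6°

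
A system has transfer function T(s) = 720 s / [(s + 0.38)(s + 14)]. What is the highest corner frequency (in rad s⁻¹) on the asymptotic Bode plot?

Break frequencies occur at each pole and zero magnitude: 0.38 rad s⁻¹, 14 rad s⁻¹.
The highest is 14 rad s⁻¹.

14 rad s⁻¹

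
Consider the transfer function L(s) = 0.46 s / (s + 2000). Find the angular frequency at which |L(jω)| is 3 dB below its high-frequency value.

2000 rad/s

For a single-pole high-pass, the −3 dB point is at the pole: ω = 2000 rad/s.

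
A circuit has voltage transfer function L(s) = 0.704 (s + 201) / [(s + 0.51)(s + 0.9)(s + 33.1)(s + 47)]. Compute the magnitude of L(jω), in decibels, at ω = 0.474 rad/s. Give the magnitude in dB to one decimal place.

-17.8 dB

|j0.474 + 201| = √(0.474² + 201²) = 201
|j0.474 + 0.51| = √(0.474² + 0.51²) = 0.6963
|j0.474 + 0.9| = √(0.474² + 0.9²) = 1.017
|j0.474 + 33.1| = √(0.474² + 33.1²) = 33.1
|j0.474 + 47| = √(0.474² + 47²) = 47
|L(j0.474)| = 0.704 × 201 / (0.6963 × 1.017 × 33.1 × 47) = 0.12841
20 log₁₀(0.12841) = -17.83 dB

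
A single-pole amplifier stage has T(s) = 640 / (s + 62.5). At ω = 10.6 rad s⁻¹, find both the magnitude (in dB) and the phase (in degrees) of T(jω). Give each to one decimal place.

|T| = 20.1 dB, ∠T = -9.6°

|j10.6 + 62.5| = √(10.6² + 62.5²) = 63.39
|T(j10.6)| = 640 / 63.39 = 10.096
20 log₁₀(10.096) = 20.08 dB
∠(j10.6 + 62.5) = arctan(10.6/62.5) = 9.63°
∠T(j10.6) = −9.63° = -9.63°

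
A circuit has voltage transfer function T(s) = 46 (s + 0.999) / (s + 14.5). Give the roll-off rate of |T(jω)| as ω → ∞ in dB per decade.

0 dB/decade

With 1 zero and 1 pole, the high-frequency asymptotic slope is 20 × (1 − 1) = 0 dB/decade.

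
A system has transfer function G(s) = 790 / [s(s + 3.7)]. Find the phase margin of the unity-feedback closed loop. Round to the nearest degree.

8°

Gain crossover: |G(jω)| = 1 at ω ≈ 28 rad s⁻¹.
∠G(j28) = −90° − arctan(28/3.7) ≈ -172.47°
PM = 180° + (-172.47°) = 7.53°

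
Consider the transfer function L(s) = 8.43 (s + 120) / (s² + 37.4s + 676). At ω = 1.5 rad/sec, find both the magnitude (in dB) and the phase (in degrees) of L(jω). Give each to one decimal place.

|L| = 3.5 dB, ∠L = -4.0°

|j1.5 + 120| = √(1.5² + 120²) = 120
|(j1.5)² + 37.4(j1.5) + 676| = |673.75 + j56.1| = 676.1
|L(j1.5)| = 8.43 × 120 / 676.1 = 1.4964
20 log₁₀(1.4964) = 3.50 dB
∠(j1.5 + 120) = arctan(1.5/120) = 0.72°
∠[(j1.5)² + 37.4(j1.5) + 676] = ∠[673.75 + j56.1] = 4.76°
∠L(j1.5) = 0.72° − 4.76° = -4.04°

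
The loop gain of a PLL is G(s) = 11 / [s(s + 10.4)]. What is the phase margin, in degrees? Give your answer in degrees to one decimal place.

Gain crossover: |G(jω)| = 1 at ω ≈ 1.05 rad/s.
∠G(j1.05) = −90° − arctan(1.05/10.4) ≈ -95.78°
PM = 180° + (-95.78°) = 84.22°

84.2°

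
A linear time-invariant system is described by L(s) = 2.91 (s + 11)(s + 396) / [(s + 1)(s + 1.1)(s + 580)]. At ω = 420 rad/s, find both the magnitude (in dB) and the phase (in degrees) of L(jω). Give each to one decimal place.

|j420 + 11| = √(420² + 11²) = 420.1
|j420 + 396| = √(420² + 396²) = 577.2
|j420 + 1| = √(420² + 1²) = 420
|j420 + 1.1| = √(420² + 1.1²) = 420
|j420 + 580| = √(420² + 580²) = 716.1
|L(j420)| = 2.91 × 420.1 × 577.2 / (420 × 420 × 716.1) = 0.005587
20 log₁₀(0.005587) = -45.06 dB
∠(j420 + 11) = arctan(420/11) = 88.50°
∠(j420 + 396) = arctan(420/396) = 46.68°
∠(j420 + 1) = arctan(420/1) = 89.86°
∠(j420 + 1.1) = arctan(420/1.1) = 89.85°
∠(j420 + 580) = arctan(420/580) = 35.91°
∠L(j420) = 88.50° + 46.68° − (89.86° + 89.85° + 35.91°) = -80.44°

|L| = -45.1 dB, ∠L = -80.4°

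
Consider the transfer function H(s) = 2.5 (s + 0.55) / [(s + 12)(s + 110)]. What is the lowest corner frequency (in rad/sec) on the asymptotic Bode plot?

Break frequencies occur at each pole and zero magnitude: 0.55 rad/sec, 12 rad/sec, 110 rad/sec.
The lowest is 0.55 rad/sec.

0.55 rad/sec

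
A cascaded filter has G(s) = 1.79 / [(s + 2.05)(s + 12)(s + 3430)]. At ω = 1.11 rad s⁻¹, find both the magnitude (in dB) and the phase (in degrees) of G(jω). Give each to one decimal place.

|j1.11 + 2.05| = √(1.11² + 2.05²) = 2.331
|j1.11 + 12| = √(1.11² + 12²) = 12.05
|j1.11 + 3430| = √(1.11² + 3430²) = 3430
|G(j1.11)| = 1.79 / (2.331 × 12.05 × 3430) = 1.8576e-05
20 log₁₀(1.8576e-05) = -94.62 dB
∠(j1.11 + 2.05) = arctan(1.11/2.05) = 28.43°
∠(j1.11 + 12) = arctan(1.11/12) = 5.28°
∠(j1.11 + 3430) = arctan(1.11/3430) = 0.02°
∠G(j1.11) = − (28.43° + 5.28° + 0.02°) = -33.74°

|G| = -94.6 dB, ∠G = -33.7 deg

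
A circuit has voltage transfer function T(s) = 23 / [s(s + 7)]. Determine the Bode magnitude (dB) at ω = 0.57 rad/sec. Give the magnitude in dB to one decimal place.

15.2 dB

|j0.57 + 7| = √(0.57² + 7²) = 7.023
|j0.57| = 0.57
|T(j0.57)| = 23 / (7.023 × 0.57) = 5.7454
20 log₁₀(5.7454) = 15.19 dB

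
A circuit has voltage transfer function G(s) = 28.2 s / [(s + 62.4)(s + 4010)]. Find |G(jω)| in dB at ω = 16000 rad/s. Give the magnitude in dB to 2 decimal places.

-55.34 dB

|j16000| = 1.6e+04
|j16000 + 62.4| = √(16000² + 62.4²) = 1.6e+04
|j16000 + 4010| = √(16000² + 4010²) = 1.649e+04
|G(j16000)| = 28.2 × 1.6e+04 / (1.6e+04 × 1.649e+04) = 0.0017096
20 log₁₀(0.0017096) = -55.342 dB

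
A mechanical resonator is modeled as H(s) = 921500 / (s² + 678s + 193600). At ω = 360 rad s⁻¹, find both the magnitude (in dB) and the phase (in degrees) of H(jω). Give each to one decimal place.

|(j360)² + 678(j360) + 193600| = |64000 + j2.4408e+05| = 2.523e+05
|H(j360)| = 921500 / 2.523e+05 = 3.6519
20 log₁₀(3.6519) = 11.25 dB
∠[(j360)² + 678(j360) + 193600] = ∠[64000 + j2.4408e+05] = 75.31°
∠H(j360) = −75.31° = -75.31°

|H| = 11.3 dB, ∠H = -75.3°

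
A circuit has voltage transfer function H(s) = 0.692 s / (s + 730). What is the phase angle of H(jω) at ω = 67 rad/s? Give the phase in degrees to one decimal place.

84.8 deg

∠(j67) = 90.00°
∠(j67 + 730) = arctan(67/730) = 5.24°
∠H(j67) = 90.00° − 5.24° = 84.76°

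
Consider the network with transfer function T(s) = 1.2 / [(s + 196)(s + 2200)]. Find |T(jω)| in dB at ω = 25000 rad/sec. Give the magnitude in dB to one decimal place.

|j25000 + 196| = √(25000² + 196²) = 2.5e+04
|j25000 + 2200| = √(25000² + 2200²) = 2.51e+04
|T(j25000)| = 1.2 / (2.5e+04 × 2.51e+04) = 1.9125e-09
20 log₁₀(1.9125e-09) = -174.37 dB

-174.4 dB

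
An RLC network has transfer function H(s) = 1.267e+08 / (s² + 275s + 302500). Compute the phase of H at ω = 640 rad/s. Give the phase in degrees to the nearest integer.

∠[(j640)² + 275(j640) + 302500] = ∠[-1.071e+05 + j1.76e+05] = 121.32°
∠H(j640) = −121.32° = -121.32°

-121 deg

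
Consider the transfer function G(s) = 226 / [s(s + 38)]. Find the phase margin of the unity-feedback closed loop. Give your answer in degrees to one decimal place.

81.2°

Gain crossover: |G(jω)| = 1 at ω ≈ 5.88 rad/s.
∠G(j5.88) = −90° − arctan(5.88/38) ≈ -98.79°
PM = 180° + (-98.79°) = 81.21°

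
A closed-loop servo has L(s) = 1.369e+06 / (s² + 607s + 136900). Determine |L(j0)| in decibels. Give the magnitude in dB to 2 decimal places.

L(0) = 1.369e+06 / 136900 = 10
20 log₁₀(10) = 20.000 dB

20.00 dB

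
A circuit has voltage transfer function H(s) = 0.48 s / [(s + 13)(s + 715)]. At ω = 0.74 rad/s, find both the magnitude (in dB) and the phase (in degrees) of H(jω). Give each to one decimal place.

|H| = -88.4 dB, ∠H = 86.7°

|j0.74| = 0.74
|j0.74 + 13| = √(0.74² + 13²) = 13.02
|j0.74 + 715| = √(0.74² + 715²) = 715
|H(j0.74)| = 0.48 × 0.74 / (13.02 × 715) = 3.8152e-05
20 log₁₀(3.8152e-05) = -88.37 dB
∠(j0.74) = 90.00°
∠(j0.74 + 13) = arctan(0.74/13) = 3.26°
∠(j0.74 + 715) = arctan(0.74/715) = 0.06°
∠H(j0.74) = 90.00° − (3.26° + 0.06°) = 86.68°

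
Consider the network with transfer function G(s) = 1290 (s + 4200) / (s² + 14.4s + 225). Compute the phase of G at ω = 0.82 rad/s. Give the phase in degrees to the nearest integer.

∠(j0.82 + 4200) = arctan(0.82/4200) = 0.01°
∠[(j0.82)² + 14.4(j0.82) + 225] = ∠[224.33 + j11.808] = 3.01°
∠G(j0.82) = 0.01° − 3.01° = -3.00°

-3°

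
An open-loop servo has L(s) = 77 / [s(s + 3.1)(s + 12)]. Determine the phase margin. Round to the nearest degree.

Gain crossover: |L(jω)| = 1 at ω ≈ 1.78 rad/s.
∠L(j1.78) = −90° − arctan(1.78/3.1) − arctan(1.78/12) ≈ -128.24°
PM = 180° + (-128.24°) = 51.76°

52 deg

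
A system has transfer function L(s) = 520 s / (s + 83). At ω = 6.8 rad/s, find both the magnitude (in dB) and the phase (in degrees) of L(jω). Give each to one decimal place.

|L| = 32.6 dB, ∠L = 85.3°

|j6.8| = 6.8
|j6.8 + 83| = √(6.8² + 83²) = 83.28
|L(j6.8)| = 520 × 6.8 / 83.28 = 42.46
20 log₁₀(42.46) = 32.56 dB
∠(j6.8) = 90.00°
∠(j6.8 + 83) = arctan(6.8/83) = 4.68°
∠L(j6.8) = 90.00° − 4.68° = 85.32°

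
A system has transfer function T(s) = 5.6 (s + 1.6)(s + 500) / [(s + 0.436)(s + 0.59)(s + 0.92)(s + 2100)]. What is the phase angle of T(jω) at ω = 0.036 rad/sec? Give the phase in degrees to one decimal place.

-9.2 deg

∠(j0.036 + 1.6) = arctan(0.036/1.6) = 1.29°
∠(j0.036 + 500) = arctan(0.036/500) = 0.00°
∠(j0.036 + 0.436) = arctan(0.036/0.436) = 4.72°
∠(j0.036 + 0.59) = arctan(0.036/0.59) = 3.49°
∠(j0.036 + 0.92) = arctan(0.036/0.92) = 2.24°
∠(j0.036 + 2100) = arctan(0.036/2100) = 0.00°
∠T(j0.036) = 1.29° + 0.00° − (4.72° + 3.49° + 2.24° + 0.00°) = -9.16°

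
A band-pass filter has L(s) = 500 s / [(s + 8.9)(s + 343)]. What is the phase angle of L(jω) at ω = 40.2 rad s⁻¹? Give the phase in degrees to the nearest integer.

∠(j40.2) = 90.00°
∠(j40.2 + 8.9) = arctan(40.2/8.9) = 77.52°
∠(j40.2 + 343) = arctan(40.2/343) = 6.68°
∠L(j40.2) = 90.00° − (77.52° + 6.68°) = 5.80°

6°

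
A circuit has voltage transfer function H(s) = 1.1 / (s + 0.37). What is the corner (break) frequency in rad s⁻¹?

The single real pole at s = −0.37 gives a corner at ω = 0.37 rad s⁻¹.

0.37 rad s⁻¹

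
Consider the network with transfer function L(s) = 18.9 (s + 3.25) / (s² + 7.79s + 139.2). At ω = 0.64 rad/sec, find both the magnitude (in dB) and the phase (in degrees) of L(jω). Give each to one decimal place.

|j0.64 + 3.25| = √(0.64² + 3.25²) = 3.312
|(j0.64)² + 7.79(j0.64) + 139.2| = |138.79 + j4.9856| = 138.9
|L(j0.64)| = 18.9 × 3.312 / 138.9 = 0.45078
20 log₁₀(0.45078) = -6.92 dB
∠(j0.64 + 3.25) = arctan(0.64/3.25) = 11.14°
∠[(j0.64)² + 7.79(j0.64) + 139.2] = ∠[138.79 + j4.9856] = 2.06°
∠L(j0.64) = 11.14° − 2.06° = 9.08°

|L| = -6.9 dB, ∠L = 9.1 deg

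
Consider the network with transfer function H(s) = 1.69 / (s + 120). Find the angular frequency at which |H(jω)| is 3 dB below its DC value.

For a single-pole low-pass, the −3 dB point is at the pole: ω = 120 rad/sec.

120 rad/sec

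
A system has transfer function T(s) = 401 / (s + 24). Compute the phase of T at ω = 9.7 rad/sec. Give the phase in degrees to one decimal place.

∠(j9.7 + 24) = arctan(9.7/24) = 22.01°
∠T(j9.7) = −22.01° = -22.01°

-22.0 deg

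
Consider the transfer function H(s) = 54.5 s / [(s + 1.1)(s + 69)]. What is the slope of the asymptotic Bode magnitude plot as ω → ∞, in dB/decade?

With 1 zero and 2 poles, the high-frequency asymptotic slope is 20 × (1 − 2) = -20 dB/decade.

-20 dB/decade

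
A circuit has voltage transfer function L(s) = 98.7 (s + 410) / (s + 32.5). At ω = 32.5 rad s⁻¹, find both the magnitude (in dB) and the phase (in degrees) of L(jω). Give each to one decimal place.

|L| = 58.9 dB, ∠L = -40.5°

|j32.5 + 410| = √(32.5² + 410²) = 411.3
|j32.5 + 32.5| = √(32.5² + 32.5²) = 45.96
|L(j32.5)| = 98.7 × 411.3 / 45.96 = 883.21
20 log₁₀(883.21) = 58.92 dB
∠(j32.5 + 410) = arctan(32.5/410) = 4.53°
∠(j32.5 + 32.5) = arctan(32.5/32.5) = 45.00°
∠L(j32.5) = 4.53° − 45.00° = -40.47°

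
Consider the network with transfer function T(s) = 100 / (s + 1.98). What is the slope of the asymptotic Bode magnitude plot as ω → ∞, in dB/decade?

With 0 zeros and 1 pole, the high-frequency asymptotic slope is 20 × (0 − 1) = -20 dB/decade.

-20 dB/decade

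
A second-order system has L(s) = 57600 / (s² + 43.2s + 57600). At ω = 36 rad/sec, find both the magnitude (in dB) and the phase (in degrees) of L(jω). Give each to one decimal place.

|L| = 0.2 dB, ∠L = -1.6°

|(j36)² + 43.2(j36) + 57600| = |56304 + j1555.2| = 5.633e+04
|L(j36)| = 57600 / 5.633e+04 = 1.0226
20 log₁₀(1.0226) = 0.19 dB
∠[(j36)² + 43.2(j36) + 57600] = ∠[56304 + j1555.2] = 1.58°
∠L(j36) = −1.58° = -1.58°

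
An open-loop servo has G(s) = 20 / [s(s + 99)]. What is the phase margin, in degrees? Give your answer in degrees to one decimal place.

89.9 deg

Gain crossover: |G(jω)| = 1 at ω ≈ 0.202 rad s⁻¹.
∠G(j0.202) = −90° − arctan(0.202/99) ≈ -90.12°
PM = 180° + (-90.12°) = 89.88°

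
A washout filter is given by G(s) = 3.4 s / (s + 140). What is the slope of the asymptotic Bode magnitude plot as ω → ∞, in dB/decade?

With 1 zero and 1 pole, the high-frequency asymptotic slope is 20 × (1 − 1) = 0 dB/decade.

0 dB/decade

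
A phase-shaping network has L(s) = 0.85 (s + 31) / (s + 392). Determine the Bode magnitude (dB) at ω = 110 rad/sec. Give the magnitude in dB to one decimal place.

|j110 + 31| = √(110² + 31²) = 114.3
|j110 + 392| = √(110² + 392²) = 407.1
|L(j110)| = 0.85 × 114.3 / 407.1 = 0.2386
20 log₁₀(0.2386) = -12.45 dB

-12.4 dB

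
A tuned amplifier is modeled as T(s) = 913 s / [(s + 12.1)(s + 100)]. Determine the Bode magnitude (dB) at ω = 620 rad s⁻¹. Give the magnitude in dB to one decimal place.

3.2 dB

|j620| = 620
|j620 + 12.1| = √(620² + 12.1²) = 620.1
|j620 + 100| = √(620² + 100²) = 628
|T(j620)| = 913 × 620 / (620.1 × 628) = 1.4535
20 log₁₀(1.4535) = 3.25 dB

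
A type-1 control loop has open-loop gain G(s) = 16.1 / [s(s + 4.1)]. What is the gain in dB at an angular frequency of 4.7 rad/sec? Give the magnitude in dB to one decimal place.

-5.2 dB

|j4.7 + 4.1| = √(4.7² + 4.1²) = 6.237
|j4.7| = 4.7
|G(j4.7)| = 16.1 / (6.237 × 4.7) = 0.54923
20 log₁₀(0.54923) = -5.20 dB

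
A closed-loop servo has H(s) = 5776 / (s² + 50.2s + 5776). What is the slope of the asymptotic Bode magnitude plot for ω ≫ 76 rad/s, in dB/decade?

-40 dB/decade

With 0 zeros and 2 poles, the high-frequency asymptotic slope is 20 × (0 − 2) = -40 dB/decade.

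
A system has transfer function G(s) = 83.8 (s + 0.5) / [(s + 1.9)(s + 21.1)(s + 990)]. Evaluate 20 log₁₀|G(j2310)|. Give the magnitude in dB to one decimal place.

-96.8 dB

|j2310 + 0.5| = √(2310² + 0.5²) = 2310
|j2310 + 1.9| = √(2310² + 1.9²) = 2310
|j2310 + 21.1| = √(2310² + 21.1²) = 2310
|j2310 + 990| = √(2310² + 990²) = 2513
|G(j2310)| = 83.8 × 2310 / (2310 × 2310 × 2513) = 1.4434e-05
20 log₁₀(1.4434e-05) = -96.81 dB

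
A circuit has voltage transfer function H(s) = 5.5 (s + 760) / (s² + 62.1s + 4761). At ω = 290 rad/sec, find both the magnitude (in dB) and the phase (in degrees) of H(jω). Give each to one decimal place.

|H| = -25.2 dB, ∠H = -146.3°

|j290 + 760| = √(290² + 760²) = 813.4
|(j290)² + 62.1(j290) + 4761| = |-79339 + j18009| = 8.136e+04
|H(j290)| = 5.5 × 813.4 / 8.136e+04 = 0.054992
20 log₁₀(0.054992) = -25.19 dB
∠(j290 + 760) = arctan(290/760) = 20.89°
∠[(j290)² + 62.1(j290) + 4761] = ∠[-79339 + j18009] = 167.21°
∠H(j290) = 20.89° − 167.21° = -146.33°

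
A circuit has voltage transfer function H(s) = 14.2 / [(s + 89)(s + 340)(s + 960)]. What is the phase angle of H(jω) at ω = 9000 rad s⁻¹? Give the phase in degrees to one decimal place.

-261.2°

∠(j9000 + 89) = arctan(9000/89) = 89.43°
∠(j9000 + 340) = arctan(9000/340) = 87.84°
∠(j9000 + 960) = arctan(9000/960) = 83.91°
∠H(j9000) = − (89.43° + 87.84° + 83.91°) = -261.18°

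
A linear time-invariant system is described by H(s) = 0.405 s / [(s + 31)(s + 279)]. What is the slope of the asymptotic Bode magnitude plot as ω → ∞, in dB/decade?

With 1 zero and 2 poles, the high-frequency asymptotic slope is 20 × (1 − 2) = -20 dB/decade.

-20 dB/decade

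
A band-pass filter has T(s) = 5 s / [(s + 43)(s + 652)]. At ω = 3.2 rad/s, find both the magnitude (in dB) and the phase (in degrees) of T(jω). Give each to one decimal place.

|j3.2| = 3.2
|j3.2 + 43| = √(3.2² + 43²) = 43.12
|j3.2 + 652| = √(3.2² + 652²) = 652
|T(j3.2)| = 5 × 3.2 / (43.12 × 652) = 0.00056911
20 log₁₀(0.00056911) = -64.90 dB
∠(j3.2) = 90.00°
∠(j3.2 + 43) = arctan(3.2/43) = 4.26°
∠(j3.2 + 652) = arctan(3.2/652) = 0.28°
∠T(j3.2) = 90.00° − (4.26° + 0.28°) = 85.46°

|T| = -64.9 dB, ∠T = 85.5°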